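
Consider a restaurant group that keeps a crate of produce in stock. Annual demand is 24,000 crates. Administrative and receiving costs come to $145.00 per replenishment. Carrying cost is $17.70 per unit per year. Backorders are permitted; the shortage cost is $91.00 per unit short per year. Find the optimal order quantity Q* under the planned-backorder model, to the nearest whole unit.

Q* ≈ 685 crates

With planned backorders, Q* = √(2DS/H) · √((H+B)/B).
√(2DS/H) = √(2 × 24,000 × 145 / 17.7) = 627.073.
√((H+B)/B) = √((17.7+91)/91) = 1.0929.
Q* ≈ 685.349.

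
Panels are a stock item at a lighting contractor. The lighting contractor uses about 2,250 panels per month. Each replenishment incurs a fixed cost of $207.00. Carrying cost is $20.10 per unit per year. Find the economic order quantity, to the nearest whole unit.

Annual demand D = 2,250 × 12 = 27,000.
EOQ = √(2DS / H) = √(2 × 27,000 × 207 / 20.1).
= √(11,178,000 / 20.1) = √556,119.403 ≈ 745.734.

Q* ≈ 746 panels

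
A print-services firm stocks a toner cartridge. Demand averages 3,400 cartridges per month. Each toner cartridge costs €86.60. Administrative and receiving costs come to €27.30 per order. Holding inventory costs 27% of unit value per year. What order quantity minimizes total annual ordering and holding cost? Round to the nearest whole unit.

Annual demand D = 3,400 × 12 = 40,800.
Holding cost H = 0.27 × €86.60 = €23.3820 per unit per year.
EOQ = √(2DS / H) = √(2 × 40,800 × 27.3 / 23.382).
= √(2,227,680 / 23.382) = √95,273.2871 ≈ 308.664.

Q* ≈ 309 cartridges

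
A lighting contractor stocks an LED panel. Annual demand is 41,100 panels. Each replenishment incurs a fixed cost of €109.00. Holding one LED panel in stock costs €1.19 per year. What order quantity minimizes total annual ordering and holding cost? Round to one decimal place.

Q* ≈ 2,743.9 panels

EOQ = √(2DS / H) = √(2 × 41,100 × 109 / 1.19).
= √(8,959,800 / 1.19) = √7,529,243.6975 ≈ 2743.947.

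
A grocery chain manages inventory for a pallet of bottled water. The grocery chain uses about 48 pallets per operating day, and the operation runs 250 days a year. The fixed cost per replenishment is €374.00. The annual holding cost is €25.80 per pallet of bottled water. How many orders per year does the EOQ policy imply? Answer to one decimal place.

Annual demand D = 48 × 250 = 12,000.
EOQ = √(2DS/H) = √(2 × 12,000 × 374 / 25.8) ≈ 589.84.
Orders per year = D / Q* = 12,000 / 589.84 ≈ 20.345.

N ≈ 20.3 orders per year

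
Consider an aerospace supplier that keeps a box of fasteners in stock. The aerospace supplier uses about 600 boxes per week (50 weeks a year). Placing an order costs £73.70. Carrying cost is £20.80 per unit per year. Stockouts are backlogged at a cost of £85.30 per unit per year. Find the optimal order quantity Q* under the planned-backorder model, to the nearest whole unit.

Annual demand D = 600 × 50 = 30,000.
With planned backorders, Q* = √(2DS/H) · √((H+B)/B).
√(2DS/H) = √(2 × 30,000 × 73.7 / 20.8) = 461.082.
√((H+B)/B) = √((20.8+85.3)/85.3) = 1.1153.
Q* ≈ 514.234.

Q* ≈ 514 boxes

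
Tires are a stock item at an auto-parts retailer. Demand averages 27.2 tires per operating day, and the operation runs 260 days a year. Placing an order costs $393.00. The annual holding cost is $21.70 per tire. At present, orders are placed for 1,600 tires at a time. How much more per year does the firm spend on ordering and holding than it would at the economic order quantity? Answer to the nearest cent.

Annual demand D = 27.2 × 260 = 7,072.
EOQ = √(2DS/H) = √(2 × 7,072 × 393 / 21.7) ≈ 506.12.
Cost at Q* = (D/Q*)S + (Q*/2)H = √(2DSH) ≈ $10,982.78.
Cost at Q = 1,600: (7,072/1,600)×393 + (1,600/2)×21.7 = $1,737.06 + $17,360.00 = $19,097.06.
Excess = $19,097.06 − $10,982.78 = $8,114.28.

Extra cost ≈ $8,114.28 per year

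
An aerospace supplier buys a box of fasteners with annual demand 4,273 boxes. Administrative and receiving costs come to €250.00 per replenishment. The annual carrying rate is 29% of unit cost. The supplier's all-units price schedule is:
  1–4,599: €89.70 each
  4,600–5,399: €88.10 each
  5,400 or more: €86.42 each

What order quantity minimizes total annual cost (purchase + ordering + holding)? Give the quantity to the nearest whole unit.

Holding cost per unit per year at price C is H = 0.29·C.
Candidates are each tier's EOQ (if it falls in that tier) and each price-break quantity.
EOQ at €89.70 = 286.6 (feasible in tier 1): TC = 4,273×€89.70 + (4,273/286.6)×250 + (286.6/2)×0.29×€89.70 = €390,743.08.
EOQ at €88.10 = 289.2 < 4600, so use break Q=4600: TC = 4,273×€88.10 + (4,273/4600.0)×250 + (4600.0/2)×0.29×€88.10 = €435,446.23.
EOQ at €86.42 = 292.0 < 5400, so use break Q=5400: TC = 4,273×€86.42 + (4,273/5400.0)×250 + (5400.0/2)×0.29×€86.42 = €437,137.34.
Lowest total cost is €390,743.08 at Q = 286.6.

Q* ≈ 287 boxes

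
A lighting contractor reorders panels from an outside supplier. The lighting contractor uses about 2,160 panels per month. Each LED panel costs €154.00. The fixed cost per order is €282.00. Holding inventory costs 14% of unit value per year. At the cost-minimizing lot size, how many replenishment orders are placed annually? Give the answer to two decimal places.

Annual demand D = 2,160 × 12 = 25,920.
Holding cost H = 0.14 × €154.00 = €21.5600 per unit per year.
The optimal lot size = √(2DS/H) = √(2 × 25,920 × 282 / 21.56) ≈ 823.44.
Orders per year = D / Q* = 25,920 / 823.44 ≈ 31.478.

N ≈ 31.48 orders per year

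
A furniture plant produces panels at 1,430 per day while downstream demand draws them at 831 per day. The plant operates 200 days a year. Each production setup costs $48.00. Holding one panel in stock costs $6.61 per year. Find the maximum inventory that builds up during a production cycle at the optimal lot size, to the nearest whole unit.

Annual demand D = 831 × 200 = 166,200.
Production build-up factor (1 − d/p) = 1 − 831/1,430 = 0.4189.
Q* = √(2DS / (H(1 − d/p))) = √(2 × 166,200 × 48 / (6.61 × 0.4189)).
= √(15,955,200 / 2.7688) ≈ 2400.518.
Maximum inventory = Q*(1 − d/p) = 2400.518 × 0.4189 ≈ 1005.532.

I_max ≈ 1,006 panels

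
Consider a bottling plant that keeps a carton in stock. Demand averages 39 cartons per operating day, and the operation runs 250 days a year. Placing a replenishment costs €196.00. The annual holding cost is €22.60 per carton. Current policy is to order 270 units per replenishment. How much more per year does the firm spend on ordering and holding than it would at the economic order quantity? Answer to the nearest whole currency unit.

Extra cost ≈ €835 per year

Annual demand D = 39 × 250 = 9,750.
EOQ = √(2DS/H) = √(2 × 9,750 × 196 / 22.6) ≈ 411.24.
Cost at Q* = (D/Q*)S + (Q*/2)H = √(2DSH) ≈ €9,293.93.
Cost at Q = 270: (9,750/270)×196 + (270/2)×22.6 = €7,077.78 + €3,051.00 = €10,128.78.
Excess = €10,128.78 − €9,293.93 = €834.84.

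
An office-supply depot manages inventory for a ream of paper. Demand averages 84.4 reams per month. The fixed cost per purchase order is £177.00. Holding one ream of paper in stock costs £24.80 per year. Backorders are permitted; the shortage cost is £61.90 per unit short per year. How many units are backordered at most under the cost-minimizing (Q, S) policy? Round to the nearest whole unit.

Annual demand D = 84.4 × 12 = 1,012.8.
With planned backorders, Q* = √(2DS/H) · √((H+B)/B).
√(2DS/H) = √(2 × 1,012.8 × 177 / 24.8) = 120.237.
√((H+B)/B) = √((24.8+61.9)/61.9) = 1.1835.
Q* ≈ 142.299.
S* = Q* · H/(H+B) = 142.299 × 24.8/86.7 ≈ 40.704.

S* ≈ 41 reams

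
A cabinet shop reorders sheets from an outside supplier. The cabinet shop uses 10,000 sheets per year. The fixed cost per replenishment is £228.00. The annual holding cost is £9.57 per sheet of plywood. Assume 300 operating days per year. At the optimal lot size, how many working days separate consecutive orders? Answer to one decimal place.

Q* = √(2DS/H) = √(2 × 10,000 × 228 / 9.57) ≈ 690.28.
Cycle time = Q*/D × 300 = 690.28 / 10,000 × 300 ≈ 20.708 days.

T ≈ 20.7 days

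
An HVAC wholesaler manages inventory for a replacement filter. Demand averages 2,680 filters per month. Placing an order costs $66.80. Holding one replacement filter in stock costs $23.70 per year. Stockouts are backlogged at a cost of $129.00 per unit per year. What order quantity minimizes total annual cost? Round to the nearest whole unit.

Q* ≈ 463 filters

Annual demand D = 2,680 × 12 = 32,160.
With planned backorders, Q* = √(2DS/H) · √((H+B)/B).
√(2DS/H) = √(2 × 32,160 × 66.8 / 23.7) = 425.782.
√((H+B)/B) = √((23.7+129)/129) = 1.0880.
Q* ≈ 463.246.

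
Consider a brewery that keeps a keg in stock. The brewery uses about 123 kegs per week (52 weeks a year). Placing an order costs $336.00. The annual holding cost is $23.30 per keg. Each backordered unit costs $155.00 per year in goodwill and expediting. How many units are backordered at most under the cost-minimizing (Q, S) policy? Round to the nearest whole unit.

S* ≈ 60 kegs

Annual demand D = 123 × 52 = 6,396.
With planned backorders, Q* = √(2DS/H) · √((H+B)/B).
√(2DS/H) = √(2 × 6,396 × 336 / 23.3) = 429.498.
√((H+B)/B) = √((23.3+155)/155) = 1.0725.
Q* ≈ 460.650.
S* = Q* · H/(H+B) = 460.650 × 23.3/178.3 ≈ 60.197.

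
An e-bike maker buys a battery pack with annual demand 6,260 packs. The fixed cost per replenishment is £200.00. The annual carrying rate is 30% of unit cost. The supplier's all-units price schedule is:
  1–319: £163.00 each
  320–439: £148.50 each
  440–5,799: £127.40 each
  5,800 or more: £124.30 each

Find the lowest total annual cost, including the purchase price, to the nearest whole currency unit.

TC* ≈ £808,778

Holding cost per unit per year at price C is H = 0.30·C.
Candidates are each tier's EOQ (if it falls in that tier) and each price-break quantity.
EOQ at £163.00 = 226.3 (feasible in tier 1): TC = 6,260×£163.00 + (6,260/226.3)×200 + (226.3/2)×0.30×£163.00 = £1,031,445.51.
EOQ at £148.50 = 237.1 < 320, so use break Q=320: TC = 6,260×£148.50 + (6,260/320.0)×200 + (320.0/2)×0.30×£148.50 = £940,650.50.
EOQ at £127.40 = 256.0 < 440, so use break Q=440: TC = 6,260×£127.40 + (6,260/440.0)×200 + (440.0/2)×0.30×£127.40 = £808,777.85.
EOQ at £124.30 = 259.1 < 5800, so use break Q=5800: TC = 6,260×£124.30 + (6,260/5800.0)×200 + (5800.0/2)×0.30×£124.30 = £886,474.86.
Lowest total cost among the candidates is at Q = 440.0.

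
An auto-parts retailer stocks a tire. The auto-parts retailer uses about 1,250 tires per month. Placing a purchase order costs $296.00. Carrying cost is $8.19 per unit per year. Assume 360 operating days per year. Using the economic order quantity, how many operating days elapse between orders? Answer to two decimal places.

Annual demand D = 1,250 × 12 = 15,000.
The optimal lot size = √(2DS/H) = √(2 × 15,000 × 296 / 8.19) ≈ 1041.27.
Cycle time = Q*/D × 360 = 1041.27 / 15,000 × 360 ≈ 24.991 days.

T ≈ 24.99 days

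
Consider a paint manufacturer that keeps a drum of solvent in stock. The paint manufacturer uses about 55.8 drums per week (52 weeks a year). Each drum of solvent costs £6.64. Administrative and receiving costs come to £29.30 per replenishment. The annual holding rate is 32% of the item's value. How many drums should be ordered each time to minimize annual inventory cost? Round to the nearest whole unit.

Annual demand D = 55.8 × 52 = 2,901.6.
Holding cost H = 0.32 × £6.64 = £2.1248 per unit per year.
EOQ = √(2DS / H) = √(2 × 2,901.6 × 29.3 / 2.1248).
= √(170,033.76 / 2.1248) = √80,023.4187 ≈ 282.884.

Q* ≈ 283 drums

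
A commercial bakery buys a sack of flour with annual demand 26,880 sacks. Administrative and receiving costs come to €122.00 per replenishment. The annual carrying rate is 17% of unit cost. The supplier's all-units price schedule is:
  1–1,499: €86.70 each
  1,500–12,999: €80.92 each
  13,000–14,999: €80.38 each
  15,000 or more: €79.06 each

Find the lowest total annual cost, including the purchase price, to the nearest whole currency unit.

TC* ≈ €2,187,633

Holding cost per unit per year at price C is H = 0.17·C.
For each price level, check whether its EOQ is feasible; otherwise the best quantity at that price is the breakpoint.
EOQ at €86.70 = 667.1 (feasible in tier 1): TC = 26,880×€86.70 + (26,880/667.1)×122 + (667.1/2)×0.17×€86.70 = €2,340,328.04.
EOQ at €80.92 = 690.5 < 1500, so use break Q=1500: TC = 26,880×€80.92 + (26,880/1500.0)×122 + (1500.0/2)×0.17×€80.92 = €2,187,633.14.
EOQ at €80.38 = 692.8 < 13000, so use break Q=13000: TC = 26,880×€80.38 + (26,880/13000.0)×122 + (13000.0/2)×0.17×€80.38 = €2,249,686.56.
EOQ at €79.06 = 698.6 < 15000, so use break Q=15000: TC = 26,880×€79.06 + (26,880/15000.0)×122 + (15000.0/2)×0.17×€79.06 = €2,226,152.92.
Lowest total cost among the candidates is at Q = 1500.0.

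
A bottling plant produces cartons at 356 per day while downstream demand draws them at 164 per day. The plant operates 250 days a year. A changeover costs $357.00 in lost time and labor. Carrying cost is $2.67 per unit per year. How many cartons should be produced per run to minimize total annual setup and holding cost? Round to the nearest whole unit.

Annual demand D = 164 × 250 = 41,000.
Production build-up factor (1 − d/p) = 1 − 164/356 = 0.5393.
Q* = √(2DS / (H(1 − d/p))) = √(2 × 41,000 × 357 / (2.67 × 0.5393)).
= √(29,274,000 / 1.44) ≈ 4508.788.

Q* ≈ 4,509 cartons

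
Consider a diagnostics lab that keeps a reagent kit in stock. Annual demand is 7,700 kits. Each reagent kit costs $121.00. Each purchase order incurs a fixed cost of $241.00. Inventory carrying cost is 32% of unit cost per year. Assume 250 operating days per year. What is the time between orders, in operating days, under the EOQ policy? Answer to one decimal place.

T ≈ 10.1 days

Holding cost H = 0.32 × $121.00 = $38.7200 per unit per year.
EOQ = √(2DS/H) = √(2 × 7,700 × 241 / 38.72) ≈ 309.60.
Cycle time = Q*/D × 250 = 309.60 / 7,700 × 250 ≈ 10.052 days.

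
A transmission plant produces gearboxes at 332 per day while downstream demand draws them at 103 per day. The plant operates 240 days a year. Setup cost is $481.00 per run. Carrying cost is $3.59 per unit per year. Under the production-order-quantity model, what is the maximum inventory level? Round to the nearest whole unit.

I_max ≈ 2,138 gearboxes

Annual demand D = 103 × 240 = 24,720.
Production build-up factor (1 − d/p) = 1 − 103/332 = 0.6898.
Q* = √(2DS / (H(1 − d/p))) = √(2 × 24,720 × 481 / (3.59 × 0.6898)).
= √(23,780,640 / 2.4762) ≈ 3098.959.
Maximum inventory = Q*(1 − d/p) = 3098.959 × 0.6898 ≈ 2137.535.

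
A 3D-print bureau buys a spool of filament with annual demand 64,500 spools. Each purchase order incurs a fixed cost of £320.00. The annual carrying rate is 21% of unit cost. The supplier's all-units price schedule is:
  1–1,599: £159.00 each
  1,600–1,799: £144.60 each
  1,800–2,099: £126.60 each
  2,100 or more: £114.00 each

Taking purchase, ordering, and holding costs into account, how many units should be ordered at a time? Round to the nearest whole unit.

Q* ≈ 2,100 spools

Holding cost per unit per year at price C is H = 0.21·C.
Evaluate total cost at each tier's feasible EOQ or, if the EOQ is below the tier, at the tier's minimum quantity.
EOQ at £159.00 = 1111.9 (feasible in tier 1): TC = 64,500×£159.00 + (64,500/1111.9)×320 + (1111.9/2)×0.21×£159.00 = £10,292,625.99.
EOQ at £144.60 = 1165.9 < 1600, so use break Q=1600: TC = 64,500×£144.60 + (64,500/1600.0)×320 + (1600.0/2)×0.21×£144.60 = £9,363,892.80.
EOQ at £126.60 = 1246.1 < 1800, so use break Q=1800: TC = 64,500×£126.60 + (64,500/1800.0)×320 + (1800.0/2)×0.21×£126.60 = £8,201,094.07.
EOQ at £114.00 = 1313.1 < 2100, so use break Q=2100: TC = 64,500×£114.00 + (64,500/2100.0)×320 + (2100.0/2)×0.21×£114.00 = £7,387,965.57.
Lowest total cost is £7,387,965.57 at Q = 2100.0.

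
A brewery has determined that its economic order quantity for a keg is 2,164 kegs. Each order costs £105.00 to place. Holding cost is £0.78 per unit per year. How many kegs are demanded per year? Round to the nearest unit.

D ≈ 17,394 kegs per year

The basic EOQ model gives Q* = √(2DS/H); rearrange for the unknown.
From Q* = √(2DS/H): D = Q*²H / (2S) = 2,164² × 0.78 / (2 × 105) = 17393.614.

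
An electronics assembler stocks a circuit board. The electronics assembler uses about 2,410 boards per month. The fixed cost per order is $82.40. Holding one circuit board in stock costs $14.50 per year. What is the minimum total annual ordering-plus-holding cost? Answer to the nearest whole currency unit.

TC* ≈ $8,313

Annual demand D = 2,410 × 12 = 28,920.
EOQ = √(2DS/H) = √(2 × 28,920 × 82.4 / 14.5) ≈ 573.32.
At the optimum the two cost components are equal, so total cost = 2·(Q*/2)H = Q*·H.
Minimum total = √(2DSH) = √(2 × 28,920 × 82.4 × 14.5) ≈ 8313.076.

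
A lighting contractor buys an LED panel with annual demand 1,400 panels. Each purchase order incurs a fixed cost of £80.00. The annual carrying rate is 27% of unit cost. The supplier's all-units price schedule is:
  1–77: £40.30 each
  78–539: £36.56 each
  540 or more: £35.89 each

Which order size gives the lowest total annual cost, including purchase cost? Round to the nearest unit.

Holding cost per unit per year at price C is H = 0.27·C.
Evaluate total cost at each tier's feasible EOQ or, if the EOQ is below the tier, at the tier's minimum quantity.
Tier 1 (£40.30): EOQ = 143.5 exceeds tier's upper bound 77, so this tier is dominated.
EOQ at £36.56 = 150.6 (feasible in tier 2): TC = 1,400×£36.56 + (1,400/150.6)×80 + (150.6/2)×0.27×£36.56 = £52,670.99.
EOQ at £35.89 = 152.0 < 540, so use break Q=540: TC = 1,400×£35.89 + (1,400/540.0)×80 + (540.0/2)×0.27×£35.89 = £53,069.79.
Lowest total cost is £52,670.99 at Q = 150.6.

Q* ≈ 151 panels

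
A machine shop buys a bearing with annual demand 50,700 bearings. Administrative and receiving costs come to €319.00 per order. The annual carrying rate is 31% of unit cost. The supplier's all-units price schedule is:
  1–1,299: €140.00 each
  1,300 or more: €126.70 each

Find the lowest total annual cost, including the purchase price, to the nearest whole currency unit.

TC* ≈ €6,461,661

Holding cost per unit per year at price C is H = 0.31·C.
Candidates are each tier's EOQ (if it falls in that tier) and each price-break quantity.
EOQ at €140.00 = 863.3 (feasible in tier 1): TC = 50,700×€140.00 + (50,700/863.3)×319 + (863.3/2)×0.31×€140.00 = €7,135,467.89.
EOQ at €126.70 = 907.5 < 1300, so use break Q=1300: TC = 50,700×€126.70 + (50,700/1300.0)×319 + (1300.0/2)×0.31×€126.70 = €6,461,661.05.
Lowest total cost among the candidates is at Q = 1300.0.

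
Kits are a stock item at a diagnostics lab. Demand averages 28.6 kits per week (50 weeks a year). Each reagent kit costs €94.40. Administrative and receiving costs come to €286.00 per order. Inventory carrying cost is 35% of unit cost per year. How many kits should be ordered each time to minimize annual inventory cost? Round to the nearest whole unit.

Q* ≈ 157 kits

Annual demand D = 28.6 × 50 = 1,430.
Holding cost H = 0.35 × €94.40 = €33.0400 per unit per year.
EOQ = √(2DS / H) = √(2 × 1,430 × 286 / 33.04).
= √(817,960 / 33.04) = √24,756.6586 ≈ 157.342.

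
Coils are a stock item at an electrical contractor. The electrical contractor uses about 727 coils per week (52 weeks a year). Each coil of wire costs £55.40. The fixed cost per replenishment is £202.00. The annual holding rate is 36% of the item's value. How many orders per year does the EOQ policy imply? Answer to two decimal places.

Annual demand D = 727 × 52 = 37,804.
Holding cost H = 0.36 × £55.40 = £19.9440 per unit per year.
The optimal lot size = √(2DS/H) = √(2 × 37,804 × 202 / 19.944) ≈ 875.09.
Orders per year = D / Q* = 37,804 / 875.09 ≈ 43.200.

N ≈ 43.20 orders per year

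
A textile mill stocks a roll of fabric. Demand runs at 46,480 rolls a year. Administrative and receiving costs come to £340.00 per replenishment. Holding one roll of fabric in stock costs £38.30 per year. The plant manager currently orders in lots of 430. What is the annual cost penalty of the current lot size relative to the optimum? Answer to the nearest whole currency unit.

EOQ = √(2DS/H) = √(2 × 46,480 × 340 / 38.3) ≈ 908.42.
Cost at Q* = (D/Q*)S + (Q*/2)H = √(2DSH) ≈ £34,792.60.
Cost at Q = 430: (46,480/430)×340 + (430/2)×38.3 = £36,751.63 + £8,234.50 = £44,986.13.
Excess = £44,986.13 − £34,792.60 = £10,193.53.

Extra cost ≈ £10,194 per year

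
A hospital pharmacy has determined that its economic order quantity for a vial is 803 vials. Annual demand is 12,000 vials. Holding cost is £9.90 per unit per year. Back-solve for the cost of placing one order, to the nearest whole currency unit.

Squaring Q* = √(2DS/H) gives Q*² = 2DS/H.
From Q* = √(2DS/H): S = Q*²H / (2D) = 803² × 9.9 / (2 × 12,000) = 265.9837.

S ≈ £266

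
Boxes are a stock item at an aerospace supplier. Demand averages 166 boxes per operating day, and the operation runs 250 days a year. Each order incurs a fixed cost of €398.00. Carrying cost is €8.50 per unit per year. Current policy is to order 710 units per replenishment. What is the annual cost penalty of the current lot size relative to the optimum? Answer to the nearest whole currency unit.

Annual demand D = 166 × 250 = 41,500.
EOQ = √(2DS/H) = √(2 × 41,500 × 398 / 8.5) ≈ 1971.38.
Cost at Q* = (D/Q*)S + (Q*/2)H = √(2DSH) ≈ €16,756.76.
Cost at Q = 710: (41,500/710)×398 + (710/2)×8.5 = €23,263.38 + €3,017.50 = €26,280.88.
Excess = €26,280.88 − €16,756.76 = €9,524.12.

Extra cost ≈ €9,524 per year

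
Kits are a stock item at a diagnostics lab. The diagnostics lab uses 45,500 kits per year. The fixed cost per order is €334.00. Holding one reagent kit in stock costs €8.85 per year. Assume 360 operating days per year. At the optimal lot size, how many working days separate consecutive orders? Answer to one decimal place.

Q* = √(2DS/H) = √(2 × 45,500 × 334 / 8.85) ≈ 1853.20.
Cycle time = Q*/D × 360 = 1853.20 / 45,500 × 360 ≈ 14.663 days.

T ≈ 14.7 days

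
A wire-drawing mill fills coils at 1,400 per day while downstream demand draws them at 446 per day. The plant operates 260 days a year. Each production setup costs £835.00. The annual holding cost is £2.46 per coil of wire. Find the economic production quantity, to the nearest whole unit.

Q* ≈ 10,748 coils

Annual demand D = 446 × 260 = 115,960.
Production build-up factor (1 − d/p) = 1 − 446/1,400 = 0.6814.
Q* = √(2DS / (H(1 − d/p))) = √(2 × 115,960 × 835 / (2.46 × 0.6814)).
= √(193,653,200 / 1.6763) ≈ 10748.172.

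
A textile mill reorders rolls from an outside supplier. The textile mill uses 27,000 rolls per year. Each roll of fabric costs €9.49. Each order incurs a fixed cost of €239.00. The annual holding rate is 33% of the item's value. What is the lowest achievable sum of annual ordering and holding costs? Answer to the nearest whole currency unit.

TC* ≈ €6,357

Holding cost H = 0.33 × €9.49 = €3.1317 per unit per year.
The optimal lot size = √(2DS/H) = √(2 × 27,000 × 239 / 3.1317) ≈ 2030.05.
At the optimum the two cost components are equal, so total cost = 2·(Q*/2)H = Q*·H.
Minimum total = √(2DSH) = √(2 × 27,000 × 239 × 3.1317) ≈ 6357.493.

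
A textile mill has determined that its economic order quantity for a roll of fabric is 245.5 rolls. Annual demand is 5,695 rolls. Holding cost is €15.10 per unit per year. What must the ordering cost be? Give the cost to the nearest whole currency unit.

The basic EOQ model gives Q* = √(2DS/H); rearrange for the unknown.
From Q* = √(2DS/H): S = Q*²H / (2D) = 245.5² × 15.1 / (2 × 5,695) = 79.9017.

S ≈ €80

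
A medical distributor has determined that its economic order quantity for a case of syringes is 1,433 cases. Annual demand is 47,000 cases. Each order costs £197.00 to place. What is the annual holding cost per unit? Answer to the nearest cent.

H ≈ £9.02

The basic EOQ model gives Q* = √(2DS/H); rearrange for the unknown.
From Q* = √(2DS/H): H = 2DS / Q*² = 2 × 47,000 × 197 / 1,433² = 9.0178.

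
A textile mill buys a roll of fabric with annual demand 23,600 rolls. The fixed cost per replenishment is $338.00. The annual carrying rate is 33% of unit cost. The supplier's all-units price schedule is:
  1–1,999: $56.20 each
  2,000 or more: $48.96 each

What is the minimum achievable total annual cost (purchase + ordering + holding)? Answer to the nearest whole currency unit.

TC* ≈ $1,175,601

Holding cost per unit per year at price C is H = 0.33·C.
Evaluate total cost at each tier's feasible EOQ or, if the EOQ is below the tier, at the tier's minimum quantity.
EOQ at $56.20 = 927.5 (feasible in tier 1): TC = 23,600×$56.20 + (23,600/927.5)×338 + (927.5/2)×0.33×$56.20 = $1,343,521.03.
EOQ at $48.96 = 993.7 < 2000, so use break Q=2000: TC = 23,600×$48.96 + (23,600/2000.0)×338 + (2000.0/2)×0.33×$48.96 = $1,175,601.20.
Lowest total cost among the candidates is at Q = 2000.0.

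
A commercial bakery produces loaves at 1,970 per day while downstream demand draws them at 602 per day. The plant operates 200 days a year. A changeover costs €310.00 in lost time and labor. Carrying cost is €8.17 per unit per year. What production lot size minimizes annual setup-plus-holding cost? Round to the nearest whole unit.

Annual demand D = 602 × 200 = 120,400.
Production build-up factor (1 − d/p) = 1 − 602/1,970 = 0.6944.
Q* = √(2DS / (H(1 − d/p))) = √(2 × 120,400 × 310 / (8.17 × 0.6944)).
= √(74,648,000 / 5.6734) ≈ 3627.339.

Q* ≈ 3,627 loaves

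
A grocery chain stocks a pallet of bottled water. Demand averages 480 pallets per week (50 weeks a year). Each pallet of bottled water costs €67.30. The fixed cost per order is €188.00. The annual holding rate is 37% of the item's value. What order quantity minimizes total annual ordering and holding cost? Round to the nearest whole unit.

Q* ≈ 602 pallets

Annual demand D = 480 × 50 = 24,000.
Holding cost H = 0.37 × €67.30 = €24.9010 per unit per year.
EOQ = √(2DS / H) = √(2 × 24,000 × 188 / 24.901).
= √(9,024,000 / 24.901) = √362,395.0845 ≈ 601.993.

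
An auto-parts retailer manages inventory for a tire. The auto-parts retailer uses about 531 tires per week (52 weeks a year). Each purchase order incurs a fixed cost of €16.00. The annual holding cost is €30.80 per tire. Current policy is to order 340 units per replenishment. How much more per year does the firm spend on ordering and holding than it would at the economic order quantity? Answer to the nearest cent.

Annual demand D = 531 × 52 = 27,612.
EOQ = √(2DS/H) = √(2 × 27,612 × 16 / 30.8) ≈ 169.37.
Cost at Q* = (D/Q*)S + (Q*/2)H = √(2DSH) ≈ €5,216.74.
Cost at Q = 340: (27,612/340)×16 + (340/2)×30.8 = €1,299.39 + €5,236.00 = €6,535.39.
Excess = €6,535.39 − €5,216.74 = €1,318.65.

Extra cost ≈ €1,318.65 per year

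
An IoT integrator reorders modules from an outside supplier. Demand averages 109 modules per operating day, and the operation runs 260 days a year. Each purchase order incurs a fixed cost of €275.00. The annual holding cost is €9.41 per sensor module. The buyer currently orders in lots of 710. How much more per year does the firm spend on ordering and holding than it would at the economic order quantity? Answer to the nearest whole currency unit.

Annual demand D = 109 × 260 = 28,340.
EOQ = √(2DS/H) = √(2 × 28,340 × 275 / 9.41) ≈ 1287.02.
Cost at Q* = (D/Q*)S + (Q*/2)H = √(2DSH) ≈ €12,110.89.
Cost at Q = 710: (28,340/710)×275 + (710/2)×9.41 = €10,976.76 + €3,340.55 = €14,317.31.
Excess = €14,317.31 − €12,110.89 = €2,206.42.

Extra cost ≈ €2,206 per year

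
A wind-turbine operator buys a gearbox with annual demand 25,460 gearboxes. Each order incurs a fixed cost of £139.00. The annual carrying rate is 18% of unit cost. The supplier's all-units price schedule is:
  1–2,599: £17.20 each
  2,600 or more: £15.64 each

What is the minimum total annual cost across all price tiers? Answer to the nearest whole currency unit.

TC* ≈ £403,215

Holding cost per unit per year at price C is H = 0.18·C.
Evaluate total cost at each tier's feasible EOQ or, if the EOQ is below the tier, at the tier's minimum quantity.
EOQ at £17.20 = 1512.0 (feasible in tier 1): TC = 25,460×£17.20 + (25,460/1512.0)×139 + (1512.0/2)×0.18×£17.20 = £442,593.14.
EOQ at £15.64 = 1585.6 < 2600, so use break Q=2600: TC = 25,460×£15.64 + (25,460/2600.0)×139 + (2600.0/2)×0.18×£15.64 = £403,215.29.
Lowest total cost among the candidates is at Q = 2600.0.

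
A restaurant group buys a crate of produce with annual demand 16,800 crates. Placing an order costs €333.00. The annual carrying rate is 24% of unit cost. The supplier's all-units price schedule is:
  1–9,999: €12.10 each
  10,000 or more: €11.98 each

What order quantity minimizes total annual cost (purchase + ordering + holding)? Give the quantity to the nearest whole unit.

Holding cost per unit per year at price C is H = 0.24·C.
Evaluate total cost at each tier's feasible EOQ or, if the EOQ is below the tier, at the tier's minimum quantity.
EOQ at €12.10 = 1962.9 (feasible in tier 1): TC = 16,800×€12.10 + (16,800/1962.9)×333 + (1962.9/2)×0.24×€12.10 = €208,980.20.
EOQ at €11.98 = 1972.7 < 10000, so use break Q=10000: TC = 16,800×€11.98 + (16,800/10000.0)×333 + (10000.0/2)×0.24×€11.98 = €216,199.44.
Lowest total cost is €208,980.20 at Q = 1962.9.

Q* ≈ 1,963 crates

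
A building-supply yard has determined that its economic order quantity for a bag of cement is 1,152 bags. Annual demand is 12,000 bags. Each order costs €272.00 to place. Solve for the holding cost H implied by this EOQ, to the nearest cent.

Invert the EOQ relation Q*² = 2DS/H.
From Q* = √(2DS/H): H = 2DS / Q*² = 2 × 12,000 × 272 / 1,152² = 4.9190.

H ≈ €4.92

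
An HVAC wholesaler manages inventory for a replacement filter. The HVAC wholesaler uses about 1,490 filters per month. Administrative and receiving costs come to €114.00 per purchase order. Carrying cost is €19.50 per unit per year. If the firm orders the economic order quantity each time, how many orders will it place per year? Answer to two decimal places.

N ≈ 39.11 orders per year

Annual demand D = 1,490 × 12 = 17,880.
Q* = √(2DS/H) = √(2 × 17,880 × 114 / 19.5) ≈ 457.23.
Orders per year = D / Q* = 17,880 / 457.23 ≈ 39.105.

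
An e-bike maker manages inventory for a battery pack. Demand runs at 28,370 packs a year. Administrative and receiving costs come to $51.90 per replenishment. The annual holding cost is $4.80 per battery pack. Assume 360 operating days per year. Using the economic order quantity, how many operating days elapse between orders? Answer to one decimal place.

EOQ = √(2DS/H) = √(2 × 28,370 × 51.9 / 4.8) ≈ 783.26.
Cycle time = Q*/D × 360 = 783.26 / 28,370 × 360 ≈ 9.939 days.

T ≈ 9.9 days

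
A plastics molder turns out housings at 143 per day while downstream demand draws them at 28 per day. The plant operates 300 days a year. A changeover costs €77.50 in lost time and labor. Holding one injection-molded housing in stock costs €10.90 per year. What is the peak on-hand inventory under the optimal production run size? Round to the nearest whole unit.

I_max ≈ 310 housings

Annual demand D = 28 × 300 = 8,400.
Production build-up factor (1 − d/p) = 1 − 28/143 = 0.8042.
Q* = √(2DS / (H(1 − d/p))) = √(2 × 8,400 × 77.5 / (10.9 × 0.8042)).
= √(1,302,000 / 8.7657) ≈ 385.400.
Maximum inventory = Q*(1 − d/p) = 385.400 × 0.8042 ≈ 309.937.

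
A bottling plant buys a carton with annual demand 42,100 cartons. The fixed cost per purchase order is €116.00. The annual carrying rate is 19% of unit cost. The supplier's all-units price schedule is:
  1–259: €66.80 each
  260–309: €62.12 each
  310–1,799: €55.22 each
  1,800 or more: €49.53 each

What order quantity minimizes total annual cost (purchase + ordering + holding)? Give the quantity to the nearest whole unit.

Holding cost per unit per year at price C is H = 0.19·C.
Evaluate total cost at each tier's feasible EOQ or, if the EOQ is below the tier, at the tier's minimum quantity.
Tier 1 (€66.80): EOQ = 877.2 exceeds tier's upper bound 259, so this tier is dominated.
Tier 2 (€62.12): EOQ = 909.7 exceeds tier's upper bound 309, so this tier is dominated.
EOQ at €55.22 = 964.9 (feasible in tier 3): TC = 42,100×€55.22 + (42,100/964.9)×116 + (964.9/2)×0.19×€55.22 = €2,334,885.02.
EOQ at €49.53 = 1018.8 < 1800, so use break Q=1800: TC = 42,100×€49.53 + (42,100/1800.0)×116 + (1800.0/2)×0.19×€49.53 = €2,096,395.74.
Lowest total cost is €2,096,395.74 at Q = 1800.0.

Q* ≈ 1,800 cartons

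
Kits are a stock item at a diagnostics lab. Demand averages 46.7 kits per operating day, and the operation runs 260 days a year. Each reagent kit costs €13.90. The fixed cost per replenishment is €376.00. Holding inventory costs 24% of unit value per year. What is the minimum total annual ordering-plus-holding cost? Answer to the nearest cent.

Annual demand D = 46.7 × 260 = 12,142.
Holding cost H = 0.24 × €13.90 = €3.3360 per unit per year.
Q* = √(2DS/H) = √(2 × 12,142 × 376 / 3.336) ≈ 1654.40.
At Q*, ordering cost (D/Q*)S equals holding cost (Q*/2)H, each = √(DSH/2).
Minimum total = √(2DSH) = √(2 × 12,142 × 376 × 3.336) ≈ 5519.085.

TC* ≈ €5,519.08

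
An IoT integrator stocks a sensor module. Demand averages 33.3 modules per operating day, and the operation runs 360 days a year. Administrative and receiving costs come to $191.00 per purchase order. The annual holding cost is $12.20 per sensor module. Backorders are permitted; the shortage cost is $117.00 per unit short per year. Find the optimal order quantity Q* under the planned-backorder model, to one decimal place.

Q* ≈ 643.8 modules

Annual demand D = 33.3 × 360 = 11,988.
With planned backorders, Q* = √(2DS/H) · √((H+B)/B).
√(2DS/H) = √(2 × 11,988 × 191 / 12.2) = 612.668.
√((H+B)/B) = √((12.2+117)/117) = 1.0508.
Q* ≈ 643.819.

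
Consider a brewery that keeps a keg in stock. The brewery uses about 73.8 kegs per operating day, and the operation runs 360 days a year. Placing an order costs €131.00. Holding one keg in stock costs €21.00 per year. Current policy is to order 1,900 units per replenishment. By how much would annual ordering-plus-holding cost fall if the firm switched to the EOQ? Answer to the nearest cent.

Annual demand D = 73.8 × 360 = 26,568.
EOQ = √(2DS/H) = √(2 × 26,568 × 131 / 21) ≈ 575.73.
Cost at Q* = (D/Q*)S + (Q*/2)H = √(2DSH) ≈ €12,090.37.
Cost at Q = 1,900: (26,568/1,900)×131 + (1,900/2)×21 = €1,831.79 + €19,950.00 = €21,781.79.
Excess = €21,781.79 − €12,090.37 = €9,691.42.

Extra cost ≈ €9,691.42 per year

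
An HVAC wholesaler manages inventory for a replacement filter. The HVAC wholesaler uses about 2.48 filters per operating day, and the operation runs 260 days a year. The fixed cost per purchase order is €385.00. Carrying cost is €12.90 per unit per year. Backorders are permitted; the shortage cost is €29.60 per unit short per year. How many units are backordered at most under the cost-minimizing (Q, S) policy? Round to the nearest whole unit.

Annual demand D = 2.48 × 260 = 644.8.
With planned backorders, Q* = √(2DS/H) · √((H+B)/B).
√(2DS/H) = √(2 × 644.8 × 385 / 12.9) = 196.184.
√((H+B)/B) = √((12.9+29.6)/29.6) = 1.1983.
Q* ≈ 235.078.
S* = Q* · H/(H+B) = 235.078 × 12.9/42.5 ≈ 71.353.

S* ≈ 71 filters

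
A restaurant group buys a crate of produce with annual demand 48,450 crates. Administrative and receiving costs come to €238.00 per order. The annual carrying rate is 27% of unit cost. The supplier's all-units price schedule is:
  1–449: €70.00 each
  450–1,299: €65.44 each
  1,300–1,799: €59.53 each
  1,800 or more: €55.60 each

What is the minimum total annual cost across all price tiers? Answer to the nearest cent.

Holding cost per unit per year at price C is H = 0.27·C.
Evaluate total cost at each tier's feasible EOQ or, if the EOQ is below the tier, at the tier's minimum quantity.
Tier 1 (€70.00): EOQ = 1104.6 exceeds tier's upper bound 449, so this tier is dominated.
EOQ at €65.44 = 1142.5 (feasible in tier 2): TC = 48,450×€65.44 + (48,450/1142.5)×238 + (1142.5/2)×0.27×€65.44 = €3,190,754.17.
EOQ at €59.53 = 1197.8 < 1300, so use break Q=1300: TC = 48,450×€59.53 + (48,450/1300.0)×238 + (1300.0/2)×0.27×€59.53 = €2,903,546.09.
EOQ at €55.60 = 1239.5 < 1800, so use break Q=1800: TC = 48,450×€55.60 + (48,450/1800.0)×238 + (1800.0/2)×0.27×€55.60 = €2,713,736.97.
Lowest total cost among the candidates is at Q = 1800.0.

TC* ≈ €2,713,736.97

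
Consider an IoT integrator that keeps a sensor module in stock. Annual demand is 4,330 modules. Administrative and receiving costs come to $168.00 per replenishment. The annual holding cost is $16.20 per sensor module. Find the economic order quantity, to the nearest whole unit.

Q* ≈ 300 modules

EOQ = √(2DS / H) = √(2 × 4,330 × 168 / 16.2).
= √(1,454,880 / 16.2) = √89,807.4074 ≈ 299.679.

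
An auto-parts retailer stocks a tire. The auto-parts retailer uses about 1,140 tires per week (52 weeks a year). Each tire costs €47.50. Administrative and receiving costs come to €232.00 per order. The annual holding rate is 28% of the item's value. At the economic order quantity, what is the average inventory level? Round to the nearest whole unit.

Annual demand D = 1,140 × 52 = 59,280.
Holding cost H = 0.28 × €47.50 = €13.3000 per unit per year.
Q* = √(2DS/H) = √(2 × 59,280 × 232 / 13.3) ≈ 1438.09.
Average inventory = Q*/2 ≈ 1438.09 / 2 = 719.047.

Average inventory ≈ 719 tires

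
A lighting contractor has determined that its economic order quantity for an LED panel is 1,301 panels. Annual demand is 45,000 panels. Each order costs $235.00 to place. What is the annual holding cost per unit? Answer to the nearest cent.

H ≈ $12.50

The basic EOQ model gives Q* = √(2DS/H); rearrange for the unknown.
From Q* = √(2DS/H): H = 2DS / Q*² = 2 × 45,000 × 235 / 1,301² = 12.4956.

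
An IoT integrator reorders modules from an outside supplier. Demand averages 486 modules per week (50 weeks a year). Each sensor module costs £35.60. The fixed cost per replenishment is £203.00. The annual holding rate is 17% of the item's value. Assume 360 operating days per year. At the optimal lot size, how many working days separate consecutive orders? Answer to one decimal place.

T ≈ 18.9 days

Annual demand D = 486 × 50 = 24,300.
Holding cost H = 0.17 × £35.60 = £6.0520 per unit per year.
EOQ = √(2DS/H) = √(2 × 24,300 × 203 / 6.052) ≈ 1276.78.
Cycle time = Q*/D × 360 = 1276.78 / 24,300 × 360 ≈ 18.915 days.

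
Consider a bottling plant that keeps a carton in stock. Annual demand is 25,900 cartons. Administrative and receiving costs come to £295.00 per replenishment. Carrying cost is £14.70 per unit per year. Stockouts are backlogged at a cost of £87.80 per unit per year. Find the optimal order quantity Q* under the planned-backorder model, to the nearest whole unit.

Q* ≈ 1,102 cartons

With planned backorders, Q* = √(2DS/H) · √((H+B)/B).
√(2DS/H) = √(2 × 25,900 × 295 / 14.7) = 1019.570.
√((H+B)/B) = √((14.7+87.8)/87.8) = 1.0805.
Q* ≈ 1101.620.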